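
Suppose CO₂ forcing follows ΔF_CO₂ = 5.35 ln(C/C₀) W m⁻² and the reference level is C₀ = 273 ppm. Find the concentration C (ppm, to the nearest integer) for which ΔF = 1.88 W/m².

C ≈ 388 ppm

Set 5.35 ln(C/273) = 1.88, so ln(C/273) = 1.88/5.35 = 0.35140.
Then C/273 = e^0.35140 = 1.42106, giving C = 273 × 1.42106 = 387.95 ppm.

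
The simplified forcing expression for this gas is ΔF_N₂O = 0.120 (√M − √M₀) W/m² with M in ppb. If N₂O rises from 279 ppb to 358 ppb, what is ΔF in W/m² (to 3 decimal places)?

ΔF = 0.266 W/m²

N₂O: 0.120 × (√358 − √279) = 0.120 × (18.9209 − 16.7033) = 0.120 × 2.2176 = 0.2661 W/m².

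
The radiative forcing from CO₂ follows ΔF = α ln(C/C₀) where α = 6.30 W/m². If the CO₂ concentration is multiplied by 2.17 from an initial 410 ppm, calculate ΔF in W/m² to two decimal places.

ΔF = 6.30 × ln(2.17) = 6.30 × 0.77473 = 4.8808 W/m².

ΔF = 4.88 W/m²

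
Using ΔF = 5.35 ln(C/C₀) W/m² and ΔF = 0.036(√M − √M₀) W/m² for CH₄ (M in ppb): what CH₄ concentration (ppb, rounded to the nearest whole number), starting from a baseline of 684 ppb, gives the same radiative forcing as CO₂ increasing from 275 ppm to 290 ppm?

M ≈ 1159 ppb

CO₂ forcing: 5.35 × ln(290/275) = 5.35 × 0.053110 = 0.28414 W/m².
Set 0.036(√M − √684) = 0.28414: √M = 0.28414/0.036 + √684 = 7.8928 + 26.1534 = 34.0462.
M = (34.0462)² = 1159.14 ppb.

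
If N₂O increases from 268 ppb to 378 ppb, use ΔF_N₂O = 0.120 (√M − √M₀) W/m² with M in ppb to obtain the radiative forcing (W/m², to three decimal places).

ΔF = 0.369 W/m²

N₂O: 0.120 × (√378 − √268) = 0.120 × (19.4422 − 16.3707) = 0.120 × 3.0715 = 0.3686 W/m².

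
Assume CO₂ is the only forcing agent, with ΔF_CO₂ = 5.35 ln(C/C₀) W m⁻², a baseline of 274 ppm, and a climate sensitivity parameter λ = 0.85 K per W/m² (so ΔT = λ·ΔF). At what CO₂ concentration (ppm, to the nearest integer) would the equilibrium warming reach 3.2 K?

C ≈ 554 ppm

Required forcing: ΔF = ΔT/λ = 3.2/0.85 = 3.7647 W/m².
Then ln(C/274) = ΔF/5.35 = 3.7647/5.35 = 0.70368.
So C = 274 × e^0.70368 = 274 × 2.02118 = 553.80 ppm.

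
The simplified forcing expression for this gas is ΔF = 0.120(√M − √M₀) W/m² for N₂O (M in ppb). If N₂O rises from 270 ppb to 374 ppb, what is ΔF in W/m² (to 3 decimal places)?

ΔF = 0.349 W/m²

N₂O: 0.120 × (√374 − √270) = 0.120 × (19.3391 − 16.4317) = 0.120 × 2.9074 = 0.3489 W/m².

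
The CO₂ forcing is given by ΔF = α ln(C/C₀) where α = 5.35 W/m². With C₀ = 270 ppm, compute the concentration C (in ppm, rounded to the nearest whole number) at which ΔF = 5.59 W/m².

C ≈ 768 ppm

Set 5.35 ln(C/270) = 5.59, so ln(C/270) = 5.59/5.35 = 1.04486.
Then C/270 = e^1.04486 = 2.84300, giving C = 270 × 2.84300 = 767.61 ppm.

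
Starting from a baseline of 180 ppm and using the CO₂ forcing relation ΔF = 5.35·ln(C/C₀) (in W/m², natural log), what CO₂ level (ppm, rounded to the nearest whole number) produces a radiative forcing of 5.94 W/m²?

Set 5.35 ln(C/180) = 5.94, so ln(C/180) = 5.94/5.35 = 1.11028.
Then C/180 = e^1.11028 = 3.03521, giving C = 180 × 3.03521 = 546.34 ppm.

C ≈ 546 ppm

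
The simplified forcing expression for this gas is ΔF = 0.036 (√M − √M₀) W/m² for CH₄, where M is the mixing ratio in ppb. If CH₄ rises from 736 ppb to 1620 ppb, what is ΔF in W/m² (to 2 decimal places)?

ΔF = 0.47 W/m²

CH₄: 0.036 × (√1620 − √736) = 0.036 × (40.2492 − 27.1293) = 0.036 × 13.1199 = 0.4723 W/m².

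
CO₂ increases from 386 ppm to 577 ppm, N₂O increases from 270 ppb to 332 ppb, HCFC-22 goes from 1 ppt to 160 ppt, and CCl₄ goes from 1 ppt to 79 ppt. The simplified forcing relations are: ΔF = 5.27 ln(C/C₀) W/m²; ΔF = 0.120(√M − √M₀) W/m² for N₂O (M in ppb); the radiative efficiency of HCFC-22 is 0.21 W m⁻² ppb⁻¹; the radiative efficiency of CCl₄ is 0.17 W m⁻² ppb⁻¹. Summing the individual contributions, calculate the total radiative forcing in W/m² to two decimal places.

ΔF = 2.38 W/m²

CO₂: 5.27 × ln(577/386) = 5.27 × ln(1.49482) = 5.27 × 0.40201 = 2.1186 W/m².
N₂O: 0.120 × (√332 − √270) = 0.120 × (18.2209 − 16.4317) = 0.120 × 1.7892 = 0.2147 W/m².
HCFC-22: Δ = 160 − 1 = 159 ppt = 0.159 ppb; ΔF = 0.21 × 0.159 = 0.0334 W/m².
CCl₄: Δ = 79 − 1 = 78 ppt = 0.078 ppb; ΔF = 0.17 × 0.078 = 0.0133 W/m².
Total ΔF = 2.1186 + 0.2147 + 0.0334 + 0.0133 = 2.3800 W/m².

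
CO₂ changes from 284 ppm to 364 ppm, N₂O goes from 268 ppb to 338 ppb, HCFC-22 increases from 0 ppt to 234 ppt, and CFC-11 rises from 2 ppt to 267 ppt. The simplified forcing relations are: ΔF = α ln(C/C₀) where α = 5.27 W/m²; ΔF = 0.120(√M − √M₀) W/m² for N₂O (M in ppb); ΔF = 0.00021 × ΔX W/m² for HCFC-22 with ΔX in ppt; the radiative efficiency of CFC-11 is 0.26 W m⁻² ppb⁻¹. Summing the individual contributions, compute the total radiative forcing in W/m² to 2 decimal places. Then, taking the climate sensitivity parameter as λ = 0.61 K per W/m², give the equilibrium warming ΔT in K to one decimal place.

CO₂: 5.27 × ln(364/284) = 5.27 × ln(1.28169) = 5.27 × 0.24818 = 1.3079 W/m².
N₂O: 0.120 × (√338 − √268) = 0.120 × (18.3848 − 16.3707) = 0.120 × 2.0141 = 0.2417 W/m².
HCFC-22: ΔF = 0.00021 × (234 − 0) = 0.00021 × 234 = 0.0491 W/m².
CFC-11: Δ = 267 − 2 = 265 ppt = 0.265 ppb; ΔF = 0.26 × 0.265 = 0.0689 W/m².
Total ΔF = 1.3079 + 0.2417 + 0.0491 + 0.0689 = 1.6676 W/m².
ΔT = λ ΔF = 0.61 × 1.67 = 1.0187 K.

ΔF = 1.67 W/m²; ΔT = 1.0 K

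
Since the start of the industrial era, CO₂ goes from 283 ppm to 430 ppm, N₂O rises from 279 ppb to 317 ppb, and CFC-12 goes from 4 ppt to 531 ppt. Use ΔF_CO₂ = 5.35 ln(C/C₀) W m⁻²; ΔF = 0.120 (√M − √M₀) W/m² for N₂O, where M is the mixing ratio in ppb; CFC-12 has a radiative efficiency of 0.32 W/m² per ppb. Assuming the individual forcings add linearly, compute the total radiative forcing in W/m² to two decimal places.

CO₂: 5.35 × ln(430/283) = 5.35 × ln(1.51943) = 5.35 × 0.41834 = 2.2381 W/m².
N₂O: 0.120 × (√317 − √279) = 0.120 × (17.8045 − 16.7033) = 0.120 × 1.1012 = 0.1321 W/m².
CFC-12: Δ = 531 − 4 = 527 ppt = 0.527 ppb; ΔF = 0.32 × 0.527 = 0.1686 W/m².
Total ΔF = 2.2381 + 0.1321 + 0.1686 = 2.5388 W/m².

ΔF = 2.54 W/m²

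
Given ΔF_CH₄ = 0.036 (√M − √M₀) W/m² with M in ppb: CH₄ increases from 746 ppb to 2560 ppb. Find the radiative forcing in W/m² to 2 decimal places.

CH₄: 0.036 × (√2560 − √746) = 0.036 × (50.5964 − 27.3130) = 0.036 × 23.2834 = 0.8382 W/m².

ΔF = 0.84 W/m²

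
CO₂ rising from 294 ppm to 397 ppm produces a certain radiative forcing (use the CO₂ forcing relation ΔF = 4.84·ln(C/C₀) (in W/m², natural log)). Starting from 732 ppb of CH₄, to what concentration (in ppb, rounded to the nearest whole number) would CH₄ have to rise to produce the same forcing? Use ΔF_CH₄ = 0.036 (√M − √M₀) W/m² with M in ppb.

CO₂ forcing: 4.84 × ln(397/294) = 4.84 × 0.300357 = 1.45373 W/m².
Set 0.036(√M − √732) = 1.45373: √M = 1.45373/0.036 + √732 = 40.3814 + 27.0555 = 67.4369.
M = (67.4369)² = 4547.74 ppb.

M ≈ 4548 ppb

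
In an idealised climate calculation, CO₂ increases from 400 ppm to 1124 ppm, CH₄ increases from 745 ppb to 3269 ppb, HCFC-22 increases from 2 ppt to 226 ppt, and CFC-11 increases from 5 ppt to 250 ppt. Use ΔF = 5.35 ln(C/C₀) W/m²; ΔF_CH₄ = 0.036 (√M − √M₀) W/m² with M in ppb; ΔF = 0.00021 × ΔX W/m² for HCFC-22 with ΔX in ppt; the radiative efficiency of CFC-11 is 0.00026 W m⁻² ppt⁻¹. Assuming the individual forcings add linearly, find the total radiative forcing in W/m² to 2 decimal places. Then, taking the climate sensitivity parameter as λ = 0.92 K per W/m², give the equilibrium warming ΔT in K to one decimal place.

CO₂: 5.35 × ln(1124/400) = 5.35 × ln(2.81000) = 5.35 × 1.03318 = 5.5275 W/m².
CH₄: 0.036 × (√3269 − √745) = 0.036 × (57.1752 − 27.2947) = 0.036 × 29.8805 = 1.0757 W/m².
HCFC-22: ΔF = 0.00021 × (226 − 2) = 0.00021 × 224 = 0.0470 W/m².
CFC-11: ΔF = 0.00026 × (250 − 5) = 0.00026 × 245 = 0.0637 W/m².
Total ΔF = 5.5275 + 1.0757 + 0.0470 + 0.0637 = 6.7139 W/m².
ΔT = λ ΔF = 0.92 × 6.71 = 6.1732 K.

ΔF = 6.71 W/m²; ΔT = 6.2 K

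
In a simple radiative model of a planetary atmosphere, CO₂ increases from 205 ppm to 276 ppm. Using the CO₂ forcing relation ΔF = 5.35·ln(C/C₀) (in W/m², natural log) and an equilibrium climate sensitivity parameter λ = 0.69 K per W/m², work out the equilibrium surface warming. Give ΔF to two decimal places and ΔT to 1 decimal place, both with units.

CO₂: 5.35 × ln(276/205) = 5.35 × ln(1.34634) = 5.35 × 0.29739 = 1.5910 W/m².
ΔT = λ ΔF = 0.69 × 1.59 = 1.0971 K.

ΔF = 1.59 W/m²; ΔT = 1.1 K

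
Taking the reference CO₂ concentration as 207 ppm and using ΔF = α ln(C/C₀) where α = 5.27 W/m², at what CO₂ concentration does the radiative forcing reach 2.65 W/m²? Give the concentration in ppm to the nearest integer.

Set 5.27 ln(C/207) = 2.65, so ln(C/207) = 2.65/5.27 = 0.50285.
Then C/207 = e^0.50285 = 1.65343, giving C = 207 × 1.65343 = 342.26 ppm.

C ≈ 342 ppm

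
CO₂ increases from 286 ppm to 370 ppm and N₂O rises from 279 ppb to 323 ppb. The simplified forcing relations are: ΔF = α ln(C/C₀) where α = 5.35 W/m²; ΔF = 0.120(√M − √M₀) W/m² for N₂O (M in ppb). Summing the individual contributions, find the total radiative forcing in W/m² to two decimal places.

CO₂: 5.35 × ln(370/286) = 5.35 × ln(1.29371) = 5.35 × 0.25751 = 1.3777 W/m².
N₂O: 0.120 × (√323 − √279) = 0.120 × (17.9722 − 16.7033) = 0.120 × 1.2689 = 0.1523 W/m².
Total ΔF = 1.3777 + 0.1523 = 1.5300 W/m².

ΔF = 1.53 W/m²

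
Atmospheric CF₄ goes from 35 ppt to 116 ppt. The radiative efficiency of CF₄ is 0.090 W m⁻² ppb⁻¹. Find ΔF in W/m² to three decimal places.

CF₄: Δ = 116 − 35 = 81 ppt = 0.081 ppb; ΔF = 0.090 × 0.081 = 0.0073 W/m².

ΔF = 0.007 W/m²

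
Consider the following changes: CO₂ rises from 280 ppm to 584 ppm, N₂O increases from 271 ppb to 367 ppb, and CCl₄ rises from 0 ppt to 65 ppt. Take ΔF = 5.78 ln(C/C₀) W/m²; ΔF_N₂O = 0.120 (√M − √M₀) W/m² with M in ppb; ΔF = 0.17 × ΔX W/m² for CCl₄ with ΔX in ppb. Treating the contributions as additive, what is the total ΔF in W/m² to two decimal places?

ΔF = 4.58 W/m²

CO₂: 5.78 × ln(584/280) = 5.78 × ln(2.08571) = 5.78 × 0.73511 = 4.2489 W/m².
N₂O: 0.120 × (√367 − √271) = 0.120 × (19.1572 − 16.4621) = 0.120 × 2.6951 = 0.3234 W/m².
CCl₄: Δ = 65 − 0 = 65 ppt = 0.065 ppb; ΔF = 0.17 × 0.065 = 0.0111 W/m².
Total ΔF = 4.2489 + 0.3234 + 0.0111 = 4.5834 W/m².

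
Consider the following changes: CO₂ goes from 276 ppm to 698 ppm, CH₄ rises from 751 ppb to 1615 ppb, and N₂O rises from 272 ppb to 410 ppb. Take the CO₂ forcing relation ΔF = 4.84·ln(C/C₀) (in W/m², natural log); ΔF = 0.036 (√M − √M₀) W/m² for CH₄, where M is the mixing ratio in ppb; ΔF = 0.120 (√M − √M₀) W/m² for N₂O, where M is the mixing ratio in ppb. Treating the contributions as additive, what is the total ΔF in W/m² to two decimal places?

ΔF = 5.40 W/m²

CO₂: 4.84 × ln(698/276) = 4.84 × ln(2.52899) = 4.84 × 0.92782 = 4.4906 W/m².
CH₄: 0.036 × (√1615 − √751) = 0.036 × (40.1871 − 27.4044) = 0.036 × 12.7827 = 0.4602 W/m².
N₂O: 0.120 × (√410 − √272) = 0.120 × (20.2485 − 16.4924) = 0.120 × 3.7561 = 0.4507 W/m².
Total ΔF = 4.4906 + 0.4602 + 0.4507 = 5.4015 W/m².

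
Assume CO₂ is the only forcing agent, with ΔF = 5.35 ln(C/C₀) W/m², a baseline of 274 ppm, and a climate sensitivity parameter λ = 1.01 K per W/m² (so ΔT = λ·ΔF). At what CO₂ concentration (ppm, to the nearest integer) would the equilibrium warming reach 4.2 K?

Required forcing: ΔF = ΔT/λ = 4.2/1.01 = 4.1584 W/m².
Then ln(C/274) = ΔF/5.35 = 4.1584/5.35 = 0.77727.
So C = 274 × e^0.77727 = 274 × 2.17552 = 596.09 ppm.

C ≈ 596 ppm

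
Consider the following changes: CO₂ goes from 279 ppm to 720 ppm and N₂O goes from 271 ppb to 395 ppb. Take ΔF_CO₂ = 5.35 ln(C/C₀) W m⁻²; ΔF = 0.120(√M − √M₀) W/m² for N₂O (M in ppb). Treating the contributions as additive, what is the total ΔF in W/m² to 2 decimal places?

ΔF = 5.48 W/m²

CO₂: 5.35 × ln(720/279) = 5.35 × ln(2.58065) = 5.35 × 0.94804 = 5.0720 W/m².
N₂O: 0.120 × (√395 − √271) = 0.120 × (19.8746 − 16.4621) = 0.120 × 3.4125 = 0.4095 W/m².
Total ΔF = 5.0720 + 0.4095 = 5.4815 W/m².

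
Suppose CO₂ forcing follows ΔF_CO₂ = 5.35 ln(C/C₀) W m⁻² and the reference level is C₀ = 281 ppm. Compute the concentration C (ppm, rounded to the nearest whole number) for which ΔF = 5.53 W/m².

Set 5.35 ln(C/281) = 5.53, so ln(C/281) = 5.53/5.35 = 1.03364.
Then C/281 = e^1.03364 = 2.81128, giving C = 281 × 2.81128 = 789.97 ppm.

C ≈ 790 ppm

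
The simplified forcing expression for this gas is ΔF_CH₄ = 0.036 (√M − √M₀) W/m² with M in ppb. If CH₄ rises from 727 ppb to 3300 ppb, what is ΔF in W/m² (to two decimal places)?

CH₄: 0.036 × (√3300 − √727) = 0.036 × (57.4456 − 26.9629) = 0.036 × 30.4827 = 1.0974 W/m².

ΔF = 1.10 W/m²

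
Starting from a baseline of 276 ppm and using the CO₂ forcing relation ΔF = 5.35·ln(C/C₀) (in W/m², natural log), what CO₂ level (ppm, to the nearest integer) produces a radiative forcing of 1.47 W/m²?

C ≈ 363 ppm

Set 5.35 ln(C/276) = 1.47, so ln(C/276) = 1.47/5.35 = 0.27477.
Then C/276 = e^0.27477 = 1.31623, giving C = 276 × 1.31623 = 363.28 ppm.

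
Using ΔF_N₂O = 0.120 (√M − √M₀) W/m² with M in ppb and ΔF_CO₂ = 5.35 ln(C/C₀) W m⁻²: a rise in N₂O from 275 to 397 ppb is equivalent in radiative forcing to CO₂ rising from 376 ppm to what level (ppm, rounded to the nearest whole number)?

N₂O forcing: 0.120 × (√397 − √275) = 0.120 × (19.9249 − 16.5831) = 0.120 × 3.3418 = 0.40102 W/m².
Set 5.35 ln(C/376) = 0.40102: ln(C/376) = 0.40102/5.35 = 0.07496, so C = 376 × e^0.07496 = 376 × 1.07784 = 405.27 ppm.

C ≈ 405 ppm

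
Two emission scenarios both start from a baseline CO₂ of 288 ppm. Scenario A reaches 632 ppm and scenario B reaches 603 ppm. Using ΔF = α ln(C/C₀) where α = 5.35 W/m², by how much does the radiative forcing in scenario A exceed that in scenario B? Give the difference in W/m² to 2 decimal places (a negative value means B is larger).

ΔF_A = 5.35 ln(632/288) = 5.35 × 0.78593 = 4.2047 W/m².
ΔF_B = 5.35 ln(603/288) = 5.35 × 0.73896 = 3.9534 W/m².
Difference: 4.2047 − 3.9534 = 0.2513 W/m².
(Equivalently, ΔF_A − ΔF_B = 5.35 ln(632/603) = 5.35 × 0.04697 = 0.2513 W/m².)

ΔF_A − ΔF_B = 0.25 W/m²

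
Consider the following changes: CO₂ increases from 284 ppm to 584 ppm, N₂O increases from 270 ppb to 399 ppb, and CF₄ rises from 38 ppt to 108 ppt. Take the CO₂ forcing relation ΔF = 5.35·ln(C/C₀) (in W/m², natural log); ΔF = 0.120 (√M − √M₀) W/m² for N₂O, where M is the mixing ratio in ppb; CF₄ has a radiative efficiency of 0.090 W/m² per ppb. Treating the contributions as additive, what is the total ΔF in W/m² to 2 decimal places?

ΔF = 4.29 W/m²

CO₂: 5.35 × ln(584/284) = 5.35 × ln(2.05634) = 5.35 × 0.72093 = 3.8570 W/m².
N₂O: 0.120 × (√399 − √270) = 0.120 × (19.9750 − 16.4317) = 0.120 × 3.5433 = 0.4252 W/m².
CF₄: Δ = 108 − 38 = 70 ppt = 0.070 ppb; ΔF = 0.090 × 0.070 = 0.0063 W/m².
Total ΔF = 3.8570 + 0.4252 + 0.0063 = 4.2885 W/m².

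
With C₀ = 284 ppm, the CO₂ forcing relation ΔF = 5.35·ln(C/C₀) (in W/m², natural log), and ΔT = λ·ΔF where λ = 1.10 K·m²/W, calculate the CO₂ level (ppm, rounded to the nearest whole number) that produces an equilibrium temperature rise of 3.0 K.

C ≈ 473 ppm

Required forcing: ΔF = ΔT/λ = 3.0/1.10 = 2.7273 W/m².
Then ln(C/284) = ΔF/5.35 = 2.7273/5.35 = 0.50978.
So C = 284 × e^0.50978 = 284 × 1.66492 = 472.84 ppm.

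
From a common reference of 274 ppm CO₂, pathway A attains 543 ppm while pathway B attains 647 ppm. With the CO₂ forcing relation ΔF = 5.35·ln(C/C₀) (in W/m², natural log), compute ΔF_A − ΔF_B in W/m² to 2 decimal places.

ΔF_A − ΔF_B = -0.94 W/m²

ΔF_A = 5.35 ln(543/274) = 5.35 × 0.68398 = 3.6593 W/m².
ΔF_B = 5.35 ln(647/274) = 5.35 × 0.85922 = 4.5968 W/m².
Difference: 3.6593 − 4.5968 = -0.9375 W/m².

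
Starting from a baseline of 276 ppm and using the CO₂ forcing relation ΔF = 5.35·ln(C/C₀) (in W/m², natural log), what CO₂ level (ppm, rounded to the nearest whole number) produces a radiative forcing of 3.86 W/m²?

Set 5.35 ln(C/276) = 3.86, so ln(C/276) = 3.86/5.35 = 0.72150.
Then C/276 = e^0.72150 = 2.05752, giving C = 276 × 2.05752 = 567.88 ppm.

C ≈ 568 ppm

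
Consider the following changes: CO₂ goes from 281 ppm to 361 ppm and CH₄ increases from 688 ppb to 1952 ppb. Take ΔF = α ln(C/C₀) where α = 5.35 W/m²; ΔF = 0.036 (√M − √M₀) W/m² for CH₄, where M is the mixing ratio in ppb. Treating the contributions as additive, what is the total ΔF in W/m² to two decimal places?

ΔF = 1.99 W/m²

CO₂: 5.35 × ln(361/281) = 5.35 × ln(1.28470) = 5.35 × 0.25053 = 1.3403 W/m².
CH₄: 0.036 × (√1952 − √688) = 0.036 × (44.1814 − 26.2298) = 0.036 × 17.9516 = 0.6463 W/m².
Total ΔF = 1.3403 + 0.6463 = 1.9866 W/m².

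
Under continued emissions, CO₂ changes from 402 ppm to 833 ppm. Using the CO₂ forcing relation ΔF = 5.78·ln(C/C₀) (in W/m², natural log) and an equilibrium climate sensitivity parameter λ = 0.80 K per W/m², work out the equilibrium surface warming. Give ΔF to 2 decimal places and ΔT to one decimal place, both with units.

ΔF = 4.21 W/m²; ΔT = 3.4 K

CO₂: 5.78 × ln(833/402) = 5.78 × ln(2.07214) = 5.78 × 0.72858 = 4.2112 W/m².
ΔT = λ ΔF = 0.80 × 4.21 = 3.3680 K.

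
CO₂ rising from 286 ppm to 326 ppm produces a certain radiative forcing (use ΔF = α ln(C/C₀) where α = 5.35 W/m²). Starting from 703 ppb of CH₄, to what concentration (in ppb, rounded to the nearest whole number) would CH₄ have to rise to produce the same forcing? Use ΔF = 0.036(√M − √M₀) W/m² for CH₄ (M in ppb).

M ≈ 2113 ppb

CO₂ forcing: 5.35 × ln(326/286) = 5.35 × 0.130906 = 0.70035 W/m².
Set 0.036(√M − √703) = 0.70035: √M = 0.70035/0.036 + √703 = 19.4542 + 26.5141 = 45.9683.
M = (45.9683)² = 2113.08 ppb.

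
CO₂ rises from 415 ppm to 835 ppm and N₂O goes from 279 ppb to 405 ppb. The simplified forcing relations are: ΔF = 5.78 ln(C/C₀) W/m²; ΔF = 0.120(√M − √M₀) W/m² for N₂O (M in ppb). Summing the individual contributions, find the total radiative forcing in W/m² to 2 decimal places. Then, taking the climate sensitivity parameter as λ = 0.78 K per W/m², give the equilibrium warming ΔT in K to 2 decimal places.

CO₂: 5.78 × ln(835/415) = 5.78 × ln(2.01205) = 5.78 × 0.69915 = 4.0411 W/m².
N₂O: 0.120 × (√405 − √279) = 0.120 × (20.1246 − 16.7033) = 0.120 × 3.4213 = 0.4106 W/m².
Total ΔF = 4.0411 + 0.4106 = 4.4517 W/m².
ΔT = λ ΔF = 0.78 × 4.45 = 3.4710 K.

ΔF = 4.45 W/m²; ΔT = 3.47 K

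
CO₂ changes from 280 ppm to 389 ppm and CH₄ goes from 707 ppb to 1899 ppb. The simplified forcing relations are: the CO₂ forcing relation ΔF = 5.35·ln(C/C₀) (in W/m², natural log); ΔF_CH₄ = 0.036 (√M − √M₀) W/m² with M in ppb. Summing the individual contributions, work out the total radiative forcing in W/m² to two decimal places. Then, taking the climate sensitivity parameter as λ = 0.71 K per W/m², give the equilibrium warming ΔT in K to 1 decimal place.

CO₂: 5.35 × ln(389/280) = 5.35 × ln(1.38929) = 5.35 × 0.32879 = 1.7590 W/m².
CH₄: 0.036 × (√1899 − √707) = 0.036 × (43.5775 − 26.5895) = 0.036 × 16.9880 = 0.6116 W/m².
Total ΔF = 1.7590 + 0.6116 = 2.3706 W/m².
ΔT = λ ΔF = 0.71 × 2.37 = 1.6827 K.

ΔF = 2.37 W/m²; ΔT = 1.7 K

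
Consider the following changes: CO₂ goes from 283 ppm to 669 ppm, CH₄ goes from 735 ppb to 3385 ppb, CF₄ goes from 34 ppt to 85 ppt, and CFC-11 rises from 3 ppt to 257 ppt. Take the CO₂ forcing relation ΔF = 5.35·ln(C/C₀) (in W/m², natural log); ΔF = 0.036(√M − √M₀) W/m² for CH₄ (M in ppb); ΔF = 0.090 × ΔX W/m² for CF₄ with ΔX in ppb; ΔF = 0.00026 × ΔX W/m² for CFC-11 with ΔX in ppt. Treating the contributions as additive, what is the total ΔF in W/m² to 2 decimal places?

ΔF = 5.79 W/m²

CO₂: 5.35 × ln(669/283) = 5.35 × ln(2.36396) = 5.35 × 0.86034 = 4.6028 W/m².
CH₄: 0.036 × (√3385 − √735) = 0.036 × (58.1808 − 27.1109) = 0.036 × 31.0699 = 1.1185 W/m².
CF₄: Δ = 85 − 34 = 51 ppt = 0.051 ppb; ΔF = 0.090 × 0.051 = 0.0046 W/m².
CFC-11: ΔF = 0.00026 × (257 − 3) = 0.00026 × 254 = 0.0660 W/m².
Total ΔF = 4.6028 + 1.1185 + 0.0046 + 0.0660 = 5.7919 W/m².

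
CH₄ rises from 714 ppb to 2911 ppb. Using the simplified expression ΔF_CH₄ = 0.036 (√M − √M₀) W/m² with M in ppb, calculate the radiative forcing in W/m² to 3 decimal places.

CH₄: 0.036 × (√2911 − √714) = 0.036 × (53.9537 − 26.7208) = 0.036 × 27.2329 = 0.9804 W/m².

ΔF = 0.980 W/m²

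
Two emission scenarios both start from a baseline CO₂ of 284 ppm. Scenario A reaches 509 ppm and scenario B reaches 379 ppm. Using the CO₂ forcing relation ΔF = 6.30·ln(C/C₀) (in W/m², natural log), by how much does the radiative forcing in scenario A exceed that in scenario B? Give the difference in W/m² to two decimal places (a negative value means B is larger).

ΔF_A − ΔF_B = 1.86 W/m²

ΔF_A = 6.30 ln(509/284) = 6.30 × 0.58347 = 3.6759 W/m².
ΔF_B = 6.30 ln(379/284) = 6.30 × 0.28856 = 1.8179 W/m².
Difference: 3.6759 − 1.8179 = 1.8580 W/m².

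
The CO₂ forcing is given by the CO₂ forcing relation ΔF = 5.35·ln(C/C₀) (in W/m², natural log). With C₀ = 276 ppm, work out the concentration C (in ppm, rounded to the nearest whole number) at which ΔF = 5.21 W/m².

C ≈ 731 ppm

Set 5.35 ln(C/276) = 5.21, so ln(C/276) = 5.21/5.35 = 0.97383.
Then C/276 = e^0.97383 = 2.64807, giving C = 276 × 2.64807 = 730.87 ppm.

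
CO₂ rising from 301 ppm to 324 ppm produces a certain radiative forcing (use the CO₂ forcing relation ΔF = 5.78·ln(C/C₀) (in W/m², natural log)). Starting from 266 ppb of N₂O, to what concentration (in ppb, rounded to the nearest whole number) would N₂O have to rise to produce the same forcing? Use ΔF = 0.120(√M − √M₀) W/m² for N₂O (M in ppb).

M ≈ 394 ppb

CO₂ forcing: 5.78 × ln(324/301) = 5.78 × 0.073633 = 0.42560 W/m².
Set 0.120(√M − √266) = 0.42560: √M = 0.42560/0.120 + √266 = 3.5467 + 16.3095 = 19.8562.
M = (19.8562)² = 394.27 ppb.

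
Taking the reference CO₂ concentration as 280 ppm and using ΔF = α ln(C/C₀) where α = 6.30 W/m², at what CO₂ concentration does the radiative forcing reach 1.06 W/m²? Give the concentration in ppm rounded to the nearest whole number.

C ≈ 331 ppm

Set 6.30 ln(C/280) = 1.06, so ln(C/280) = 1.06/6.30 = 0.16825.
Then C/280 = e^0.16825 = 1.18323, giving C = 280 × 1.18323 = 331.30 ppm.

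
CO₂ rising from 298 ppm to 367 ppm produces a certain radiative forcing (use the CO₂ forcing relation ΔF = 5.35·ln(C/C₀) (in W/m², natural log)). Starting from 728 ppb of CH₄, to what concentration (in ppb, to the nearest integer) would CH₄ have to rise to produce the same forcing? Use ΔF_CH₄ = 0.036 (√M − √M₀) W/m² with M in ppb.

M ≈ 3356 ppb

CO₂ forcing: 5.35 × ln(367/298) = 5.35 × 0.208268 = 1.11423 W/m².
Set 0.036(√M − √728) = 1.11423: √M = 1.11423/0.036 + √728 = 30.9508 + 26.9815 = 57.9323.
M = (57.9323)² = 3356.15 ppb.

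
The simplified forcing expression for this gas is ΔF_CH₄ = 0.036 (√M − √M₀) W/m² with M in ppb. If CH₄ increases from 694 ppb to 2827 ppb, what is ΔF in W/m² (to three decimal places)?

CH₄: 0.036 × (√2827 − √694) = 0.036 × (53.1695 − 26.3439) = 0.036 × 26.8256 = 0.9657 W/m².

ΔF = 0.966 W/m²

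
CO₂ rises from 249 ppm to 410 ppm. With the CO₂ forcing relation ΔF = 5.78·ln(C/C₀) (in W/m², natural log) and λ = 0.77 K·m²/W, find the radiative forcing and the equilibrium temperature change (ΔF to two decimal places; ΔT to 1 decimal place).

ΔF = 2.88 W/m²; ΔT = 2.2 K

CO₂: 5.78 × ln(410/249) = 5.78 × ln(1.64659) = 5.78 × 0.49871 = 2.8825 W/m².
ΔT = λ ΔF = 0.77 × 2.88 = 2.2176 K.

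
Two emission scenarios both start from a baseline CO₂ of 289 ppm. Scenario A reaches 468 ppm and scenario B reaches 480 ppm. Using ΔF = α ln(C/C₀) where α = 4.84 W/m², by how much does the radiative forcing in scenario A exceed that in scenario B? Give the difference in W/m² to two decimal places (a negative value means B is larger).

ΔF_A = 4.84 ln(468/289) = 4.84 × 0.48204 = 2.3331 W/m².
ΔF_B = 4.84 ln(480/289) = 4.84 × 0.50736 = 2.4556 W/m².
Difference: 2.3331 − 2.4556 = -0.1225 W/m².
(Equivalently, ΔF_A − ΔF_B = 4.84 ln(468/480) = 4.84 × -0.02532 = -0.1225 W/m².)

ΔF_A − ΔF_B = -0.12 W/m²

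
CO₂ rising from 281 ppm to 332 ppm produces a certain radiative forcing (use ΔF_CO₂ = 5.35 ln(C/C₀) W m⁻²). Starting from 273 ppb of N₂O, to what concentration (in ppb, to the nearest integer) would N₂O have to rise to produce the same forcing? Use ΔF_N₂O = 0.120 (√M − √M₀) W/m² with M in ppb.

CO₂ forcing: 5.35 × ln(332/281) = 5.35 × 0.166780 = 0.89227 W/m².
Set 0.120(√M − √273) = 0.89227: √M = 0.89227/0.120 + √273 = 7.4356 + 16.5227 = 23.9583.
M = (23.9583)² = 574.00 ppb.

M ≈ 574 ppb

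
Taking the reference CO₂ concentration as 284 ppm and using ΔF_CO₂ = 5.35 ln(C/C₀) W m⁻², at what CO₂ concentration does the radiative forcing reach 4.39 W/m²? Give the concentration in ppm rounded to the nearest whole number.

Set 5.35 ln(C/284) = 4.39, so ln(C/284) = 4.39/5.35 = 0.82056.
Then C/284 = e^0.82056 = 2.27177, giving C = 284 × 2.27177 = 645.18 ppm.

C ≈ 645 ppm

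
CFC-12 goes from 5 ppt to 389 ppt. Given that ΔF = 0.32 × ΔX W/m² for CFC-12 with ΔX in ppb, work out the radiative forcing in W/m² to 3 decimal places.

CFC-12: Δ = 389 − 5 = 384 ppt = 0.384 ppb; ΔF = 0.32 × 0.384 = 0.1229 W/m².

ΔF = 0.123 W/m²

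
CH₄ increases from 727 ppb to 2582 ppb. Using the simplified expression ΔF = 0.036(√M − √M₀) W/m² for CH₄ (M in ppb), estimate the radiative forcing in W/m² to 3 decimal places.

CH₄: 0.036 × (√2582 − √727) = 0.036 × (50.8134 − 26.9629) = 0.036 × 23.8505 = 0.8586 W/m².

ΔF = 0.859 W/m²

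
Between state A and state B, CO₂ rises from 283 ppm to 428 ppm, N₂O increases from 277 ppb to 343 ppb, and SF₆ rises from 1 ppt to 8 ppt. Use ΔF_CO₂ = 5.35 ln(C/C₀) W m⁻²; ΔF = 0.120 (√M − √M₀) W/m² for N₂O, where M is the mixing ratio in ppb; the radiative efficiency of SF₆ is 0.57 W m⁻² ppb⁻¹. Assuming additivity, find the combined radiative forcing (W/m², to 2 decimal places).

CO₂: 5.35 × ln(428/283) = 5.35 × ln(1.51237) = 5.35 × 0.41368 = 2.2132 W/m².
N₂O: 0.120 × (√343 − √277) = 0.120 × (18.5203 − 16.6433) = 0.120 × 1.8770 = 0.2252 W/m².
SF₆: Δ = 8 − 1 = 7 ppt = 0.007 ppb; ΔF = 0.57 × 0.007 = 0.0040 W/m².
Total ΔF = 2.2132 + 0.2252 + 0.0040 = 2.4424 W/m².

ΔF = 2.44 W/m²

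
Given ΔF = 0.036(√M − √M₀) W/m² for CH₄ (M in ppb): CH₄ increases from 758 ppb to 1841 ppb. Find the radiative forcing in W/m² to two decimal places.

ΔF = 0.55 W/m²

CH₄: 0.036 × (√1841 − √758) = 0.036 × (42.9069 − 27.5318) = 0.036 × 15.3751 = 0.5535 W/m².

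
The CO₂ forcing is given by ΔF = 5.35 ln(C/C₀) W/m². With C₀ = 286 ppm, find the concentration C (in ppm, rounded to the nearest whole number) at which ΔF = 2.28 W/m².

Set 5.35 ln(C/286) = 2.28, so ln(C/286) = 2.28/5.35 = 0.42617.
Then C/286 = e^0.42617 = 1.53138, giving C = 286 × 1.53138 = 437.97 ppm.

C ≈ 438 ppm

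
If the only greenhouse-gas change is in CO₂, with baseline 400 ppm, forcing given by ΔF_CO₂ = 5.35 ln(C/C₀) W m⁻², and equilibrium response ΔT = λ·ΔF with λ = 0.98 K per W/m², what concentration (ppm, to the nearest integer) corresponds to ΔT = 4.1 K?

C ≈ 874 ppm

Required forcing: ΔF = ΔT/λ = 4.1/0.98 = 4.1837 W/m².
Then ln(C/400) = ΔF/5.35 = 4.1837/5.35 = 0.78200.
So C = 400 × e^0.78200 = 400 × 2.18584 = 874.34 ppm.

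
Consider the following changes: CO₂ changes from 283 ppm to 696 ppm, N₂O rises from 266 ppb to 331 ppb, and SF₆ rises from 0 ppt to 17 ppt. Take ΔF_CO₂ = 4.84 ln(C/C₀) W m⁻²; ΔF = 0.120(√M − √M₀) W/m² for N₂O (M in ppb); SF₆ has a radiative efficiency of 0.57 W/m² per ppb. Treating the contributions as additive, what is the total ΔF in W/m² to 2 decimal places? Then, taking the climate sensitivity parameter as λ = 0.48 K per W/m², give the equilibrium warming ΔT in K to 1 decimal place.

ΔF = 4.59 W/m²; ΔT = 2.2 K

CO₂: 4.84 × ln(696/283) = 4.84 × ln(2.45936) = 4.84 × 0.89990 = 4.3555 W/m².
N₂O: 0.120 × (√331 − √266) = 0.120 × (18.1934 − 16.3095) = 0.120 × 1.8839 = 0.2261 W/m².
SF₆: Δ = 17 − 0 = 17 ppt = 0.017 ppb; ΔF = 0.57 × 0.017 = 0.0097 W/m².
Total ΔF = 4.3555 + 0.2261 + 0.0097 = 4.5913 W/m².
ΔT = λ ΔF = 0.48 × 4.59 = 2.2032 K.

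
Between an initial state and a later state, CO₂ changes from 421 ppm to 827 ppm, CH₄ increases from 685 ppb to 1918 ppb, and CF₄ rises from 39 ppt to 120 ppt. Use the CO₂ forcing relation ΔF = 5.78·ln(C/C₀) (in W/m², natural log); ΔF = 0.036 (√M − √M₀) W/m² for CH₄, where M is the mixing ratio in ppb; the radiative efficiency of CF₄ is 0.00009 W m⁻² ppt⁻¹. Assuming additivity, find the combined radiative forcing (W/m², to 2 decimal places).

CO₂: 5.78 × ln(827/421) = 5.78 × ln(1.96437) = 5.78 × 0.67517 = 3.9025 W/m².
CH₄: 0.036 × (√1918 − √685) = 0.036 × (43.7950 − 26.1725) = 0.036 × 17.6225 = 0.6344 W/m².
CF₄: ΔF = 0.00009 × (120 − 39) = 0.00009 × 81 = 0.0073 W/m².
Total ΔF = 3.9025 + 0.6344 + 0.0073 = 4.5442 W/m².

ΔF = 4.54 W/m²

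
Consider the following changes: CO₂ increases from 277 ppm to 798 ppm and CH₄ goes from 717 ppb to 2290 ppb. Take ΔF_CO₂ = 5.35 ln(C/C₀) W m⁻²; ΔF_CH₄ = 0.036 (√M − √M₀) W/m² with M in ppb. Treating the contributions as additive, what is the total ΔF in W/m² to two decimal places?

ΔF = 6.42 W/m²

CO₂: 5.35 × ln(798/277) = 5.35 × ln(2.88087) = 5.35 × 1.05809 = 5.6608 W/m².
CH₄: 0.036 × (√2290 − √717) = 0.036 × (47.8539 − 26.7769) = 0.036 × 21.0770 = 0.7588 W/m².
Total ΔF = 5.6608 + 0.7588 = 6.4196 W/m².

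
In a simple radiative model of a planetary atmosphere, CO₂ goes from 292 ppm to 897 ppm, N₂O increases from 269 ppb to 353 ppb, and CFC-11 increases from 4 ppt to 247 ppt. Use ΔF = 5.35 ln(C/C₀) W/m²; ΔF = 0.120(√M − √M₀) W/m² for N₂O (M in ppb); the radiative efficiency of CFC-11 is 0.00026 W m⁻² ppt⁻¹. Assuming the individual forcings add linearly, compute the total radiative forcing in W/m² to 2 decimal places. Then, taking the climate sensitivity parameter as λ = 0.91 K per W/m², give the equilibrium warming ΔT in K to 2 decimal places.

CO₂: 5.35 × ln(897/292) = 5.35 × ln(3.07192) = 5.35 × 1.12230 = 6.0043 W/m².
N₂O: 0.120 × (√353 − √269) = 0.120 × (18.7883 − 16.4012) = 0.120 × 2.3871 = 0.2865 W/m².
CFC-11: ΔF = 0.00026 × (247 − 4) = 0.00026 × 243 = 0.0632 W/m².
Total ΔF = 6.0043 + 0.2865 + 0.0632 = 6.3540 W/m².
ΔT = λ ΔF = 0.91 × 6.35 = 5.7785 K.

ΔF = 6.35 W/m²; ΔT = 5.78 K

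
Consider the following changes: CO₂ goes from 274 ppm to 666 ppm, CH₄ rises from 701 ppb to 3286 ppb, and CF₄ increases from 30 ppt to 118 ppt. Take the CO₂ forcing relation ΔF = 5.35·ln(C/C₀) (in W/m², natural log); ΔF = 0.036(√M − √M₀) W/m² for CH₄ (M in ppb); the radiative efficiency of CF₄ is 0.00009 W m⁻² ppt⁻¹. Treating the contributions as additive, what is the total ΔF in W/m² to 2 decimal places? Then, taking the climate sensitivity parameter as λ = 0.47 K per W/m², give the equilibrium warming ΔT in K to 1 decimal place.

CO₂: 5.35 × ln(666/274) = 5.35 × ln(2.43066) = 5.35 × 0.88816 = 4.7517 W/m².
CH₄: 0.036 × (√3286 − √701) = 0.036 × (57.3236 − 26.4764) = 0.036 × 30.8472 = 1.1105 W/m².
CF₄: ΔF = 0.00009 × (118 − 30) = 0.00009 × 88 = 0.0079 W/m².
Total ΔF = 4.7517 + 1.1105 + 0.0079 = 5.8701 W/m².
ΔT = λ ΔF = 0.47 × 5.87 = 2.7589 K.

ΔF = 5.87 W/m²; ΔT = 2.8 K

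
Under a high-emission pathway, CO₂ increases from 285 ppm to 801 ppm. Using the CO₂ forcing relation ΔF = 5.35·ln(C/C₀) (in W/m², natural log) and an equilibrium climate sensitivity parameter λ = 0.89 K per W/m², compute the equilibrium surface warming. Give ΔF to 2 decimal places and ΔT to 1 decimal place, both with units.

CO₂: 5.35 × ln(801/285) = 5.35 × ln(2.81053) = 5.35 × 1.03337 = 5.5285 W/m².
ΔT = λ ΔF = 0.89 × 5.53 = 4.9217 K.

ΔF = 5.53 W/m²; ΔT = 4.9 K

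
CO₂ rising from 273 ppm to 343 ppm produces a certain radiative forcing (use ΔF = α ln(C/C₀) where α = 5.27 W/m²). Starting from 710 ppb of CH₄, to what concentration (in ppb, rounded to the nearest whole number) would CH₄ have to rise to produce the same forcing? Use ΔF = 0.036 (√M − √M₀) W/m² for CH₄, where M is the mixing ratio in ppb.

CO₂ forcing: 5.27 × ln(343/273) = 5.27 × 0.228259 = 1.20292 W/m².
Set 0.036(√M − √710) = 1.20292: √M = 1.20292/0.036 + √710 = 33.4144 + 26.6458 = 60.0602.
M = (60.0602)² = 3607.23 ppb.

M ≈ 3607 ppb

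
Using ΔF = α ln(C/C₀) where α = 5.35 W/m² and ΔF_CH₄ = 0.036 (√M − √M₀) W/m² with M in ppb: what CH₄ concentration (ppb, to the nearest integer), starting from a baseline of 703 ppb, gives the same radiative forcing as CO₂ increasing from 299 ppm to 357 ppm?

CO₂ forcing: 5.35 × ln(357/299) = 5.35 × 0.177292 = 0.94851 W/m².
Set 0.036(√M − √703) = 0.94851: √M = 0.94851/0.036 + √703 = 26.3475 + 26.5141 = 52.8616.
M = (52.8616)² = 2794.35 ppb.

M ≈ 2794 ppb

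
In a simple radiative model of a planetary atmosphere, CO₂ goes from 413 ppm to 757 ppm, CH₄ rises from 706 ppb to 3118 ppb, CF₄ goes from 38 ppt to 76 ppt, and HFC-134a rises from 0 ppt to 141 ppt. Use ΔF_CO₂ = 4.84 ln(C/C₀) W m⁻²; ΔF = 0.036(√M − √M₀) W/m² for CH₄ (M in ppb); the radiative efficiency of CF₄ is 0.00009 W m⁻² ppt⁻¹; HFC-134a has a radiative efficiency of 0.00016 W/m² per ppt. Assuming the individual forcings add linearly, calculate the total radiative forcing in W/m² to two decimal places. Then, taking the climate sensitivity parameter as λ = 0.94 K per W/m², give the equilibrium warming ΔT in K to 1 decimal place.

ΔF = 4.01 W/m²; ΔT = 3.8 K

CO₂: 4.84 × ln(757/413) = 4.84 × ln(1.83293) = 4.84 × 0.60592 = 2.9327 W/m².
CH₄: 0.036 × (√3118 − √706) = 0.036 × (55.8391 − 26.5707) = 0.036 × 29.2684 = 1.0537 W/m².
CF₄: ΔF = 0.00009 × (76 − 38) = 0.00009 × 38 = 0.0034 W/m².
HFC-134a: ΔF = 0.00016 × (141 − 0) = 0.00016 × 141 = 0.0226 W/m².
Total ΔF = 2.9327 + 1.0537 + 0.0034 + 0.0226 = 4.0124 W/m².
ΔT = λ ΔF = 0.94 × 4.01 = 3.7694 K.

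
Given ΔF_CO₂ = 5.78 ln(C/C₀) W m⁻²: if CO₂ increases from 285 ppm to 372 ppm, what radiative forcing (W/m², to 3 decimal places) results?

ΔF = 1.540 W/m²

CO₂: 5.78 × ln(372/285) = 5.78 × ln(1.30526) = 5.78 × 0.26640 = 1.5398 W/m².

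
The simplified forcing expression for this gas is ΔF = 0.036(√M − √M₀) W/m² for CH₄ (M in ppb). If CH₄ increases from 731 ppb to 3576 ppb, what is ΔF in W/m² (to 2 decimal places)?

ΔF = 1.18 W/m²

CH₄: 0.036 × (√3576 − √731) = 0.036 × (59.7997 − 27.0370) = 0.036 × 32.7627 = 1.1795 W/m².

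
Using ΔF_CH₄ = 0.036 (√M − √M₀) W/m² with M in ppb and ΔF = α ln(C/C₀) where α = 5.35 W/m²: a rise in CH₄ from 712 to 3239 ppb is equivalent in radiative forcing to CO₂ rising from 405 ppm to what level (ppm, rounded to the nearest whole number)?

C ≈ 496 ppm

CH₄ forcing: 0.036 × (√3239 − √712) = 0.036 × (56.9122 − 26.6833) = 0.036 × 30.2289 = 1.08824 W/m².
Set 5.35 ln(C/405) = 1.08824: ln(C/405) = 1.08824/5.35 = 0.20341, so C = 405 × e^0.20341 = 405 × 1.22557 = 496.36 ppm.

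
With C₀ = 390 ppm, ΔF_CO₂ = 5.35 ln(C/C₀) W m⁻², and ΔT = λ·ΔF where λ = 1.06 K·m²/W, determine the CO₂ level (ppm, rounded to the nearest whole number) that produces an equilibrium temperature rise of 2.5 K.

Required forcing: ΔF = ΔT/λ = 2.5/1.06 = 2.3585 W/m².
Then ln(C/390) = ΔF/5.35 = 2.3585/5.35 = 0.44084.
So C = 390 × e^0.44084 = 390 × 1.55401 = 606.06 ppm.

C ≈ 606 ppm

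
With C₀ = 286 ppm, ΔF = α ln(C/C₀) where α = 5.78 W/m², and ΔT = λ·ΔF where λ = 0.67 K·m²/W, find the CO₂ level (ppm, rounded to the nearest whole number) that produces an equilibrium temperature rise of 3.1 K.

C ≈ 637 ppm

Required forcing: ΔF = ΔT/λ = 3.1/0.67 = 4.6269 W/m².
Then ln(C/286) = ΔF/5.78 = 4.6269/5.78 = 0.80050.
So C = 286 × e^0.80050 = 286 × 2.22665 = 636.82 ppm.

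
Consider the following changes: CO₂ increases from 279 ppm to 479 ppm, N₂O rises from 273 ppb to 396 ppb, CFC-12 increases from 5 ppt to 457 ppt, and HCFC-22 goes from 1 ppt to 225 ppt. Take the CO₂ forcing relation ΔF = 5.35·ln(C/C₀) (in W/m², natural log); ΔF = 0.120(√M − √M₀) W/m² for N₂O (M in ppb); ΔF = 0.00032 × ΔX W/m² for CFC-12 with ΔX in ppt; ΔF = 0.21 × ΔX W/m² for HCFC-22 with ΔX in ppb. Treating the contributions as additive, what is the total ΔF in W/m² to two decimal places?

CO₂: 5.35 × ln(479/279) = 5.35 × ln(1.71685) = 5.35 × 0.54049 = 2.8916 W/m².
N₂O: 0.120 × (√396 − √273) = 0.120 × (19.8997 − 16.5227) = 0.120 × 3.3770 = 0.4052 W/m².
CFC-12: ΔF = 0.00032 × (457 − 5) = 0.00032 × 452 = 0.1446 W/m².
HCFC-22: Δ = 225 − 1 = 224 ppt = 0.224 ppb; ΔF = 0.21 × 0.224 = 0.0470 W/m².
Total ΔF = 2.8916 + 0.4052 + 0.1446 + 0.0470 = 3.4884 W/m².

ΔF = 3.49 W/m²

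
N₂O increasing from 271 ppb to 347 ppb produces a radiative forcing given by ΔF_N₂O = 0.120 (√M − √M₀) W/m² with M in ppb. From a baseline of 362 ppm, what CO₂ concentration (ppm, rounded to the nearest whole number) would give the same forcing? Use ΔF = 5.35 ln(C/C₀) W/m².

N₂O forcing: 0.120 × (√347 − √271) = 0.120 × (18.6279 − 16.4621) = 0.120 × 2.1658 = 0.25990 W/m².
Set 5.35 ln(C/362) = 0.25990: ln(C/362) = 0.25990/5.35 = 0.04858, so C = 362 × e^0.04858 = 362 × 1.04978 = 380.02 ppm.

C ≈ 380 ppm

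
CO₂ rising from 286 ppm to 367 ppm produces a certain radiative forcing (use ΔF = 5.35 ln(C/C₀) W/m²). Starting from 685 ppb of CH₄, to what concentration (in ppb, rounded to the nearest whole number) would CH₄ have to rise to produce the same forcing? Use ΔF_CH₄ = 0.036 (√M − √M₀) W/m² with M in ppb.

M ≈ 3998 ppb

CO₂ forcing: 5.35 × ln(367/286) = 5.35 × 0.249370 = 1.33413 W/m².
Set 0.036(√M − √685) = 1.33413: √M = 1.33413/0.036 + √685 = 37.0592 + 26.1725 = 63.2317.
M = (63.2317)² = 3998.25 ppb.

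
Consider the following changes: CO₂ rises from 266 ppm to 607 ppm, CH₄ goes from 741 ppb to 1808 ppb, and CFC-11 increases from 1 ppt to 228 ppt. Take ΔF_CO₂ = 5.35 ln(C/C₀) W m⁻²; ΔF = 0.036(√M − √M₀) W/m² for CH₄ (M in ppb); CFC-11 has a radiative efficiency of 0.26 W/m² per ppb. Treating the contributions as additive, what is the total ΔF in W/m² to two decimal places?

ΔF = 5.02 W/m²

CO₂: 5.35 × ln(607/266) = 5.35 × ln(2.28195) = 5.35 × 0.82503 = 4.4139 W/m².
CH₄: 0.036 × (√1808 − √741) = 0.036 × (42.5206 − 27.2213) = 0.036 × 15.2993 = 0.5508 W/m².
CFC-11: Δ = 228 − 1 = 227 ppt = 0.227 ppb; ΔF = 0.26 × 0.227 = 0.0590 W/m².
Total ΔF = 4.4139 + 0.5508 + 0.0590 = 5.0237 W/m².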